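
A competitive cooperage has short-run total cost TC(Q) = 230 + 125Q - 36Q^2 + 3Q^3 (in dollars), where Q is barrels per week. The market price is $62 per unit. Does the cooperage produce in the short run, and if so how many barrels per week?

Strip out fixed cost: VC = 125Q - 36Q^2 + 3Q^3. Then AVC = 125 - 36Q + 3Q^2 and MC = 125 - 72Q + 9Q^2.
AVC hits its minimum where MC = AVC, at Q = 6, giving min AVC = 125 - 36·6 + 3·6^2 = $17.
Because $62 ≥ $17, revenue can cover variable cost; the firm operates.
P = MC gives 63 - 72Q + 9Q^2 = 0, with roots 1 and 7. Take the larger (rising MC): Q* = 7.
Check: AVC at Q = 7 is $20 ≤ P, so revenue covers variable cost.
Profit = P·Q − TC = 62·7 − 370 = $64.

Produce at Q = 7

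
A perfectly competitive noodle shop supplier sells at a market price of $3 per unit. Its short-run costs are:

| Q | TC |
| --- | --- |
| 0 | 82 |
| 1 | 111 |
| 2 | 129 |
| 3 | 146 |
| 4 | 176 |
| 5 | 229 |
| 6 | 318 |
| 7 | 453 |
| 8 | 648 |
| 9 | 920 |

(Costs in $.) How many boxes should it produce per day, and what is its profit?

Tabulate TR − TC: Q=0: -82; Q=1: -108; Q=2: -123; Q=3: -137; Q=4: -164; Q=5: -214; Q=6: -300; Q=7: -432; Q=8: -624; Q=9: -893.
Profit is highest at Q = 0. Equivalently, the lowest AVC in the table is 64/3 ≈ $21.33 at Q = 3, and P = $3 falls below it — price never covers variable cost, so the firm shuts down and loses only its fixed cost.

Q = 0 (shut down); profit = -$82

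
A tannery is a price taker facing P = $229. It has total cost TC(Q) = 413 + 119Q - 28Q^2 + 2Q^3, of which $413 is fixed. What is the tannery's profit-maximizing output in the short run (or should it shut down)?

Produce at Q = 11

Variable cost is VC = 119Q - 28Q^2 + 2Q^3, so AVC = VC/Q = 119 - 28Q + 2Q^2 and MC = dTC/dQ = 119 - 56Q + 6Q^2.
The AVC parabola has its vertex at Q = 28/4 = 7, where AVC = 119 - 28·7 + 2·7^2 = $21.
P = $229 exceeds min AVC = $21, so the firm stays open.
Solving P = MC: -110 - 56Q + 6Q^2 = 0 ⇒ Q = -5/3 or 11. On the upward-sloping branch, Q* = 11.
Check: AVC at Q = 11 is $53 ≤ P, so revenue covers variable cost.
Profit = P·Q − TC = 229·11 − 996 = $1523.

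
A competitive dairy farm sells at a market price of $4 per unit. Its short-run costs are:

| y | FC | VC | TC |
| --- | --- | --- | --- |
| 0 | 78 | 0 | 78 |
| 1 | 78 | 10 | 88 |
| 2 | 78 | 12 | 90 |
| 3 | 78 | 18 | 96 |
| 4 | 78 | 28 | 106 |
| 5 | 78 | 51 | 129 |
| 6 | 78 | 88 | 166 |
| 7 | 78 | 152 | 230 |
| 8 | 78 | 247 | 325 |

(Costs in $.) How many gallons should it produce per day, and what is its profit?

y = 0 (shut down); profit = -$78

Tabulate TR − TC: y=0: -78; y=1: -84; y=2: -82; y=3: -84; y=4: -90; y=5: -109; y=6: -142; y=7: -202; y=8: -293.
Profit is highest at y = 0. Equivalently, the lowest AVC in the table is 12/2 ≈ $6 at y = 2, and P = $4 falls below it — price never covers variable cost, so the firm shuts down and loses only its fixed cost.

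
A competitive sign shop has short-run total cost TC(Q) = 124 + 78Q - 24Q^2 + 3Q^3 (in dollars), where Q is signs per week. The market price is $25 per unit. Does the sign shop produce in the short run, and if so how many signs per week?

Strip out fixed cost: VC = 78Q - 24Q^2 + 3Q^3. Then AVC = 78 - 24Q + 3Q^2 and MC = 78 - 48Q + 9Q^2.
The AVC parabola has its vertex at Q = 24/6 = 4, where AVC = 78 - 24·4 + 3·4^2 = $30.
Since P = $25 < min AVC = $30, price fails to cover variable cost at any output.
The firm minimizes its loss by shutting down and losing only its fixed cost of $124.

Shut down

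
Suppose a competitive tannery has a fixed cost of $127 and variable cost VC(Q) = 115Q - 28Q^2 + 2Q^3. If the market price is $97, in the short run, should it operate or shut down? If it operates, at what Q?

Produce at Q = 9

Variable cost is VC = 115Q - 28Q^2 + 2Q^3, so AVC = VC/Q = 115 - 28Q + 2Q^2 and MC = dTC/dQ = 115 - 56Q + 6Q^2.
AVC hits its minimum where MC = AVC, at Q = 7, giving min AVC = 115 - 28·7 + 2·7^2 = $17.
P = $97 exceeds min AVC = $17, so the firm stays open.
Solving P = MC: 18 - 56Q + 6Q^2 = 0 ⇒ Q = 1/3 or 9. On the upward-sloping branch, Q* = 9.
Check: AVC at Q = 9 is $25 ≤ P, so revenue covers variable cost.
Profit = P·Q − TC = 97·9 − 352 = $521.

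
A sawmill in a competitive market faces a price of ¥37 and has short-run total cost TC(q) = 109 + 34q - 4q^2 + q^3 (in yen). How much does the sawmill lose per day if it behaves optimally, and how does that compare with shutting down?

AVC = 34 - 4q + q^2; min AVC = ¥30 at q = 2. Since P = ¥37 ≥ min AVC, the firm produces.
MC = 34 - 8q + 3q^2. Setting P = MC and taking the root on the rising branch gives q* = 3.
TR = 37·3 = 111. TC = 109 + 93 = 202. Profit = 111 − 202 = -¥91.
Shutting down would mean losing the fixed cost of ¥109, so operating at a loss of ¥91 is better by ¥18.

Profit = -¥91 at q = 3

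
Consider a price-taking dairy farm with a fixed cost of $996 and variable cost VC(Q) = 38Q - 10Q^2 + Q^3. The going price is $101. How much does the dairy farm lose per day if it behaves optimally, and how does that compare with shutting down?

AVC = 38 - 10Q + Q^2; min AVC = $13 at Q = 5. Since P = $101 ≥ min AVC, the firm produces.
With MC = 38 - 20Q + 3Q^2, P = MC on the upward-sloping part at Q* = 9.
TR = 101·9 = 909. TC = 996 + 261 = 1257. Profit = 909 − 1257 = -$348.
By producing, the firm covers all variable cost plus $648 of fixed cost; shutting down would lose the full $996.

Profit = -$348 at Q = 9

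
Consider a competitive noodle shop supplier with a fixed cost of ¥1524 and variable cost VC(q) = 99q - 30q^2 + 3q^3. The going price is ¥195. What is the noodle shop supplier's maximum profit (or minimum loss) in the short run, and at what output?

AVC = 99 - 30q + 3q^2 has its minimum ¥24 at q = 5; price ¥195 clears that bar, so the firm operates.
MC = 99 - 60q + 9q^2. Setting P = MC and taking the root on the rising branch gives q* = 8.
TR = 195·8 = 1560. TC = 1524 + 408 = 1932. Profit = 1560 − 1932 = -¥372.
By producing, the firm covers all variable cost plus ¥1152 of fixed cost; shutting down would lose the full ¥1524.

Profit = -¥372 at q = 8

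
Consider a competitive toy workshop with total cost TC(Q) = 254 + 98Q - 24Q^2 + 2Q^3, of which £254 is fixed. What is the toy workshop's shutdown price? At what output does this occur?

£26 per unit, at Q = 6

Short-run supply begins at min AVC. From VC = 98Q - 24Q^2 + 2Q^3, AVC = 98 - 24Q + 2Q^2.
At the minimum of AVC, MC = AVC. MC = 98 - 48Q + 6Q^2; setting MC = AVC gives 4Q^2 - 24Q = 0, so Q = 6. min AVC = 26.
For P < £26 the firm produces nothing.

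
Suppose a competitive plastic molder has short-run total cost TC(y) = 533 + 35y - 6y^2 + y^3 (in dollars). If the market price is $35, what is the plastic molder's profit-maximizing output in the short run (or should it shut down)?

Produce at y = 4

From TC, MC = TC'(y) = 35 - 12y + 3y^2 and AVC = VC/y = 35 - 6y + y^2.
AVC hits its minimum where MC = AVC, at y = 3, giving min AVC = 35 - 6·3 + 3^2 = $26.
Since P = $35 ≥ min AVC = $26, price covers variable cost and the firm should produce.
P = MC gives -12y + 3y^2 = 0, with roots 0 and 4. Take the larger (rising MC): y* = 4.
Check: AVC at y = 4 is $27 ≤ P, so revenue covers variable cost.
Profit = P·y − TC = 35·4 − 641 = -$501, a loss, but smaller than the $533 fixed cost the firm would lose by shutting down.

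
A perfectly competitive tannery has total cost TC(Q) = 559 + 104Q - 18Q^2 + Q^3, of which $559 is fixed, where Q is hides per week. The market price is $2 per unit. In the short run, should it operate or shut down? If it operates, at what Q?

From TC, MC = TC'(Q) = 104 - 36Q + 3Q^2 and AVC = VC/Q = 104 - 18Q + Q^2.
The AVC parabola has its vertex at Q = 18/2 = 9, where AVC = 104 - 18·9 + 9^2 = $23.
With P < min AVC ($2 < $23), every unit sold adds to the loss.
Shutting down limits the loss to fixed cost, $559.

Shut down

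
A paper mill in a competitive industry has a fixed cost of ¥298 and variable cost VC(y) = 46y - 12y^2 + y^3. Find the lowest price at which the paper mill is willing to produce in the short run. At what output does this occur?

The shutdown price is the minimum of AVC. VC = 46y - 12y^2 + y^3, so AVC = 46 - 12y + y^2.
dAVC/dy = -12 + 2y = 0 gives y = 6. min AVC = 46 - 12·6 + 6^2 = 10.
So the shutdown price is ¥10.

¥10 per unit, at y = 6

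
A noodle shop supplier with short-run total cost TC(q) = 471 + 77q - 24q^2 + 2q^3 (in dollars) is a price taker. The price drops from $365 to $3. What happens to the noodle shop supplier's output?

Output falls from 12 to 0 (the firm shuts down)

AVC = 77 - 24q + 2q^2, minimized at q = 6 where min AVC = $5. MC = 77 - 48q + 6q^2.
With P = $365 above the shutdown price, P = MC gives q = 12.
At P = $3 < min AVC = $5, price no longer covers variable cost at any output, so the firm shuts down: q = 0.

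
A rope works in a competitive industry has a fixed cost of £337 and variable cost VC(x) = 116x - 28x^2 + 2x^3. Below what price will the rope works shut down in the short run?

Short-run supply begins at min AVC. From VC = 116x - 28x^2 + 2x^3, AVC = 116 - 28x + 2x^2.
At the minimum of AVC, MC = AVC. MC = 116 - 56x + 6x^2; setting MC = AVC gives 4x^2 - 28x = 0, so x = 7. min AVC = 18.
So the shutdown price is £18.

£18 per unit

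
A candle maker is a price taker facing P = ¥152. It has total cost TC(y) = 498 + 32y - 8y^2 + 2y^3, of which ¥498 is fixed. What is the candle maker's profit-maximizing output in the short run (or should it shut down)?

From TC, MC = TC'(y) = 32 - 16y + 6y^2 and AVC = VC/y = 32 - 8y + 2y^2.
AVC hits its minimum where MC = AVC, at y = 2, giving min AVC = 32 - 8·2 + 2·2^2 = ¥24.
Since P = ¥152 ≥ min AVC = ¥24, price covers variable cost and the firm should produce.
Solving P = MC: -120 - 16y + 6y^2 = 0 ⇒ y = -10/3 or 6. On the upward-sloping branch, y* = 6.
Check: AVC at y = 6 is ¥56 ≤ P, so revenue covers variable cost.
Profit = P·y − TC = 152·6 − 834 = ¥78.

Produce at y = 6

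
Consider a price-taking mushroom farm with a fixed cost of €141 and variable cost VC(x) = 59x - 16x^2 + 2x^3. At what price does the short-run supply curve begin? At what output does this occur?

€27 per unit, at x = 4

Short-run supply begins at min AVC. From VC = 59x - 16x^2 + 2x^3, AVC = 59 - 16x + 2x^2.
At the minimum of AVC, MC = AVC. MC = 59 - 32x + 6x^2; setting MC = AVC gives 4x^2 - 16x = 0, so x = 4. min AVC = 27.
So the shutdown price is €27.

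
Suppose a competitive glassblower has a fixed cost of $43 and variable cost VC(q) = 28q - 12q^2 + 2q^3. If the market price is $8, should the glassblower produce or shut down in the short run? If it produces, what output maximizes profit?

Shut down

Variable cost is VC = 28q - 12q^2 + 2q^3, so AVC = VC/q = 28 - 12q + 2q^2 and MC = dTC/dq = 28 - 24q + 6q^2.
The AVC parabola has its vertex at q = 12/4 = 3, where AVC = 28 - 12·3 + 2·3^2 = $10.
With P < min AVC ($8 < $10), every unit sold adds to the loss.
The firm minimizes its loss by shutting down and losing only its fixed cost of $43.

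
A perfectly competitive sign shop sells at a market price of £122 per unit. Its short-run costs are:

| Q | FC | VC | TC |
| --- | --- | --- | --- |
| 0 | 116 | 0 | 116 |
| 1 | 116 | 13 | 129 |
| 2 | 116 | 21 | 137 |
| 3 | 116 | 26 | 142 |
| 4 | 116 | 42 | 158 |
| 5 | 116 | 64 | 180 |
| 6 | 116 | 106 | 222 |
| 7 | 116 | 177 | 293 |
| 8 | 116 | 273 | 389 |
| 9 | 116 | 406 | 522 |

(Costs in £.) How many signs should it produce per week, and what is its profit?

Tabulate TR − TC: Q=0: -116; Q=1: -7; Q=2: 107; Q=3: 224; Q=4: 330; Q=5: 430; Q=6: 510; Q=7: 561; Q=8: 587; Q=9: 576.
Profit is maximized at Q = 8. AVC there is 273/8 = £34.12 ≤ P, so producing beats shutting down (which would give -£116).

Q = 8; profit = £587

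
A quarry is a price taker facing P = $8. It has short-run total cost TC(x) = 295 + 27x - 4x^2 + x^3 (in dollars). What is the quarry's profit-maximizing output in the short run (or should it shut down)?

Shut down

From TC, MC = TC'(x) = 27 - 8x + 3x^2 and AVC = VC/x = 27 - 4x + x^2.
AVC hits its minimum where MC = AVC, at x = 2, giving min AVC = 27 - 4·2 + 2^2 = $23.
P = $8 lies below min AVC = $23; no output level covers variable cost.
The firm minimizes its loss by shutting down and losing only its fixed cost of $295.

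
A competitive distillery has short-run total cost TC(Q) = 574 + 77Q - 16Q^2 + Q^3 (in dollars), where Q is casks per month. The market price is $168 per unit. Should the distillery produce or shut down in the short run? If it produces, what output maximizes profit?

Produce at Q = 13

Strip out fixed cost: VC = 77Q - 16Q^2 + Q^3. Then AVC = 77 - 16Q + Q^2 and MC = 77 - 32Q + 3Q^2.
AVC hits its minimum where MC = AVC, at Q = 8, giving min AVC = 77 - 16·8 + 8^2 = $13.
Because $168 ≥ $13, revenue can cover variable cost; the firm operates.
Solving P = MC: -91 - 32Q + 3Q^2 = 0 ⇒ Q = -7/3 or 13. On the upward-sloping branch, Q* = 13.
Check: AVC at Q = 13 is $38 ≤ P, so revenue covers variable cost.
Profit = P·Q − TC = 168·13 − 1068 = $1116.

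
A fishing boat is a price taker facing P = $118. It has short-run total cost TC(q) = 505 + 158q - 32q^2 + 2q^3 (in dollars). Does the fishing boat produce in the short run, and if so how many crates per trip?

Variable cost is VC = 158q - 32q^2 + 2q^3, so AVC = VC/q = 158 - 32q + 2q^2 and MC = dTC/dq = 158 - 64q + 6q^2.
AVC hits its minimum where MC = AVC, at q = 8, giving min AVC = 158 - 32·8 + 2·8^2 = $30.
Because $118 ≥ $30, revenue can cover variable cost; the firm operates.
Set P = MC: 118 = 158 - 64q + 6q^2 → 40 - 64q + 6q^2 = 0. The roots are q = 2/3 and q = 10; the profit-maximizing output is on the rising part of MC, so q* = 10.
Check: AVC at q = 10 is $38 ≤ P, so revenue covers variable cost.
Profit = P·q − TC = 118·10 − 885 = $295.

Produce at q = 10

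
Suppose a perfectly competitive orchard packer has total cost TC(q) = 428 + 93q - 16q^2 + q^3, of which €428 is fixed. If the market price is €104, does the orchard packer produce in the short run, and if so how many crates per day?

Produce at q = 11

Strip out fixed cost: VC = 93q - 16q^2 + q^3. Then AVC = 93 - 16q + q^2 and MC = 93 - 32q + 3q^2.
The AVC parabola has its vertex at q = 16/2 = 8, where AVC = 93 - 16·8 + 8^2 = €29.
Since P = €104 ≥ min AVC = €29, price covers variable cost and the firm should produce.
Set P = MC: 104 = 93 - 32q + 3q^2 → -11 - 32q + 3q^2 = 0. The roots are q = -1/3 and q = 11; the profit-maximizing output is on the rising part of MC, so q* = 11.
Check: AVC at q = 11 is €38 ≤ P, so revenue covers variable cost.
Profit = P·q − TC = 104·11 − 846 = €298.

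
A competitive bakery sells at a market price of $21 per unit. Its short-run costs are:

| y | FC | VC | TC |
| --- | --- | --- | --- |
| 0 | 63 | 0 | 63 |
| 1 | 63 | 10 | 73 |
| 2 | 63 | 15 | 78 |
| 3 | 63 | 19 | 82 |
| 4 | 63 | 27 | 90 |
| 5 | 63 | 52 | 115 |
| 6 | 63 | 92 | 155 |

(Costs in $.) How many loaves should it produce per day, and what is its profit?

y = 4; profit = -$6

Tabulate TR − TC: y=0: -63; y=1: -52; y=2: -36; y=3: -19; y=4: -6; y=5: -10; y=6: -29.
Profit is maximized at y = 4. AVC there is 27/4 = $6.75 ≤ P, so producing beats shutting down (which would give -$63).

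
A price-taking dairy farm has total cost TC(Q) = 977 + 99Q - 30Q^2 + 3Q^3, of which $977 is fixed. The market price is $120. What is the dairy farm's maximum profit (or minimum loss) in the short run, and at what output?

AVC = 99 - 30Q + 3Q^2; min AVC = $24 at Q = 5. Since P = $120 ≥ min AVC, the firm produces.
With MC = 99 - 60Q + 9Q^2, P = MC on the upward-sloping part at Q* = 7.
TR = 120·7 = 840. TC = 977 + 252 = 1229. Profit = 840 − 1229 = -$389.
Shutting down would mean losing the fixed cost of $977, so operating at a loss of $389 is better by $588.

Profit = -$389 at Q = 7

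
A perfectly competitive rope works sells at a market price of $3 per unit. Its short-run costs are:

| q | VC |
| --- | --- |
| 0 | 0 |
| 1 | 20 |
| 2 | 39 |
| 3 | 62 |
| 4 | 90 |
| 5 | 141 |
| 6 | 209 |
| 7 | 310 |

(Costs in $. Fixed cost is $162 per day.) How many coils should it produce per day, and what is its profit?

q = 0 (shut down); profit = -$162

Tabulate TR − TC: q=0: -162; q=1: -179; q=2: -195; q=3: -215; q=4: -240; q=5: -288; q=6: -353; q=7: -451.
Profit is highest at q = 0. Equivalently, the lowest AVC in the table is 39/2 ≈ $19.50 at q = 2, and P = $3 falls below it — price never covers variable cost, so the firm shuts down and loses only its fixed cost.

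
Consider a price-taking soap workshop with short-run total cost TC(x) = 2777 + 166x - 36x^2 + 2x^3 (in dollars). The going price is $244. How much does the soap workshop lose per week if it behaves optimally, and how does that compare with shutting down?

AVC = 166 - 36x + 2x^2 has its minimum $4 at x = 9; price $244 clears that bar, so the firm operates.
MC = 166 - 72x + 6x^2. Setting P = MC and taking the root on the rising branch gives x* = 13.
TR = 244·13 = 3172. TC = 2777 + 468 = 3245. Profit = 3172 − 3245 = -$73.
By producing, the firm covers all variable cost plus $2704 of fixed cost; shutting down would lose the full $2777.

Profit = -$73 at x = 13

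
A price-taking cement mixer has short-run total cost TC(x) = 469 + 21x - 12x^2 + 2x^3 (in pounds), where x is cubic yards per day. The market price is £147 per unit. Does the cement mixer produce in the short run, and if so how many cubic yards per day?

Produce at x = 7

Variable cost is VC = 21x - 12x^2 + 2x^3, so AVC = VC/x = 21 - 12x + 2x^2 and MC = dTC/dx = 21 - 24x + 6x^2.
The AVC parabola has its vertex at x = 12/4 = 3, where AVC = 21 - 12·3 + 2·3^2 = £3.
Since P = £147 ≥ min AVC = £3, price covers variable cost and the firm should produce.
P = MC gives -126 - 24x + 6x^2 = 0, with roots -3 and 7. Take the larger (rising MC): x* = 7.
Check: AVC at x = 7 is £35 ≤ P, so revenue covers variable cost.
Profit = P·x − TC = 147·7 − 714 = £315.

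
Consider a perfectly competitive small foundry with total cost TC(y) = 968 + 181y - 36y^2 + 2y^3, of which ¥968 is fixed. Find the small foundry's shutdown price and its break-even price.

Shutdown price = ¥19; break-even price = ¥115

AVC = 181 - 36y + 2y^2; minimized at y = 9, giving min AVC = ¥19. That is the shutdown price.
ATC = 968/y + 181 - 36y + 2y^2. Setting dATC/dy = −968/y^2 − 36 + 4y = 0 gives y = 11 (since 4·11^3 − 36·11^2 = 968).
min ATC = 968/11 + 181 − 36·11 + 2·11^2 = ¥115. That is the break-even price.
Between these two prices the firm operates at a loss; above ¥115 it earns a profit.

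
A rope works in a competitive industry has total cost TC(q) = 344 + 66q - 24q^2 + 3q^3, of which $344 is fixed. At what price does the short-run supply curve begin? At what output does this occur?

The firm shuts down when price falls below the minimum of average variable cost. AVC = VC/q = 66 - 24q + 3q^2.
dAVC/dq = -24 + 6q = 0 gives q = 4. min AVC = 66 - 24·4 + 3·4^2 = 18.
So the shutdown price is $18.

$18 per unit, at q = 4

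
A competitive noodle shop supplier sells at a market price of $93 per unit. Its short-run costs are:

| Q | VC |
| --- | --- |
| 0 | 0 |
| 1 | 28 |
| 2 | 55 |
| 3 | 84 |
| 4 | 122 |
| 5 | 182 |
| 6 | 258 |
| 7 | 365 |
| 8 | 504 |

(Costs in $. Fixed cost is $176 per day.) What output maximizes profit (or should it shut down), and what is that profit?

Q = 6; profit = $124

Compute π = P·Q − TC at each output: Q=0: -176; Q=1: -111; Q=2: -45; Q=3: 19; Q=4: 74; Q=5: 107; Q=6: 124; Q=7: 110; Q=8: 64.
Profit is maximized at Q = 6. AVC there is 258/6 = $43 ≤ P, so producing beats shutting down (which would give -$176).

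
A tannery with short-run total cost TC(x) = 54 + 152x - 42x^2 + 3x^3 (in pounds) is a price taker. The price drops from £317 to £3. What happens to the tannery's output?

Output falls from 11 to 0 (the firm shuts down)

MC = 152 - 84x + 9x^2; the shutdown threshold is min AVC = £5 (at x = 7).
At P = £317 ≥ min AVC, set P = MC on the rising branch: x = 11.
At P = £3 < min AVC = £5, price no longer covers variable cost at any output, so the firm shuts down: x = 0.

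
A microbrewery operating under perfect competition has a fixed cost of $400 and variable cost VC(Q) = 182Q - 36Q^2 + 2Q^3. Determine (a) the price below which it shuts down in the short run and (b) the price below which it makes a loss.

Shutdown price = $20; break-even price = $62

AVC = 182 - 36Q + 2Q^2; minimized at Q = 9, giving min AVC = $20. That is the shutdown price.
ATC = 400/Q + 182 - 36Q + 2Q^2. Setting dATC/dQ = −400/Q^2 − 36 + 4Q = 0 gives Q = 10 (since 4·10^3 − 36·10^2 = 400).
min ATC = 400/10 + 182 − 36·10 + 2·10^2 = $62. That is the break-even price.
For $20 ≤ P < $62 the firm produces at a loss; below $20 it shuts down.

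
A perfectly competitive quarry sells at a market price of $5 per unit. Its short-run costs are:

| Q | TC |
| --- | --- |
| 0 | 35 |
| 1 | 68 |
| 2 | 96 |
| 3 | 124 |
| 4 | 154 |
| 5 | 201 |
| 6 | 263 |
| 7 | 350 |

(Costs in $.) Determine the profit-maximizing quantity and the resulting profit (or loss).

Q = 0 (shut down); profit = -$35

Profit at each row (π = 5Q − TC): Q=0: -35; Q=1: -63; Q=2: -86; Q=3: -109; Q=4: -134; Q=5: -176; Q=6: -233; Q=7: -315.
Profit is highest at Q = 0. Equivalently, the lowest AVC in the table is 89/3 ≈ $29.67 at Q = 3, and P = $5 falls below it — price never covers variable cost, so the firm shuts down and loses only its fixed cost.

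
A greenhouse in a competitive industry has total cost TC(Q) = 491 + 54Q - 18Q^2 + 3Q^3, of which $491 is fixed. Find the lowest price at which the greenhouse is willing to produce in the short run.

The firm shuts down when price falls below the minimum of average variable cost. AVC = VC/Q = 54 - 18Q + 3Q^2.
At the minimum of AVC, MC = AVC. MC = 54 - 36Q + 9Q^2; setting MC = AVC gives 6Q^2 - 18Q = 0, so Q = 3. min AVC = 27.
For P < $27 the firm produces nothing.

$27 per unit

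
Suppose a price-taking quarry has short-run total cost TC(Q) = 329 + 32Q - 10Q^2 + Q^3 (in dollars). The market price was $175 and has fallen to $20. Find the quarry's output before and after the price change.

MC = 32 - 20Q + 3Q^2; the shutdown threshold is min AVC = $7 (at Q = 5).
At P = $175 ≥ min AVC, set P = MC on the rising branch: Q = 11.
At P = $20 ≥ min AVC, set P = MC: Q = 6. The firm stays open but cuts output.

Output falls from 11 to 6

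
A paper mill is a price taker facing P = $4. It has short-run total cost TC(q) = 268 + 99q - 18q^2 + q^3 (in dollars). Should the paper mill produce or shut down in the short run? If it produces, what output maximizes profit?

Variable cost is VC = 99q - 18q^2 + q^3, so AVC = VC/q = 99 - 18q + q^2 and MC = dTC/dq = 99 - 36q + 3q^2.
AVC is minimized where dAVC/dq = -18 + 2q = 0, at q = 9; min AVC = 99 - 18·9 + 9^2 = $18.
Since P = $4 < min AVC = $18, price fails to cover variable cost at any output.
The firm minimizes its loss by shutting down and losing only its fixed cost of $268.

Shut down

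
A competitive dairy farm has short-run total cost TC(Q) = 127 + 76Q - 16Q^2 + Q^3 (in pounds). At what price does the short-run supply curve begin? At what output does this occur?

The shutdown price is the minimum of AVC. VC = 76Q - 16Q^2 + Q^3, so AVC = 76 - 16Q + Q^2.
dAVC/dQ = -16 + 2Q = 0 gives Q = 8. min AVC = 76 - 16·8 + 8^2 = 12.
The firm shuts down for any P below £12.

£12 per unit, at Q = 8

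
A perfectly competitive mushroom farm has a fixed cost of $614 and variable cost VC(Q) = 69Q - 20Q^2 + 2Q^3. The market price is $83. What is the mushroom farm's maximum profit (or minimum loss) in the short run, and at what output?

AVC = 69 - 20Q + 2Q^2 has its minimum $19 at Q = 5; price $83 clears that bar, so the firm operates.
MC = 69 - 40Q + 6Q^2. Setting P = MC and taking the root on the rising branch gives Q* = 7.
TR = 83·7 = 581. TC = 614 + 189 = 803. Profit = 581 − 803 = -$222.
That loss of $222 beats the $614 the firm would lose by shutting down; producing recovers $392 of fixed cost.

Profit = -$222 at Q = 7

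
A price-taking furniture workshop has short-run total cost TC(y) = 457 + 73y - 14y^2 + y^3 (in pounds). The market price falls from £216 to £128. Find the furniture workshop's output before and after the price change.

Output falls from 13 to 11

AVC = 73 - 14y + y^2, minimized at y = 7 where min AVC = £24. MC = 73 - 28y + 3y^2.
At P = £216 ≥ min AVC, set P = MC on the rising branch: y = 13.
At P = £128 ≥ min AVC, set P = MC: y = 11. The firm stays open but cuts output.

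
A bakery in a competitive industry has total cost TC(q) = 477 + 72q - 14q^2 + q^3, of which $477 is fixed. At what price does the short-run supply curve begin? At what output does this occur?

The shutdown price is the minimum of AVC. VC = 72q - 14q^2 + q^3, so AVC = 72 - 14q + q^2.
At the minimum of AVC, MC = AVC. MC = 72 - 28q + 3q^2; setting MC = AVC gives 2q^2 - 14q = 0, so q = 7. min AVC = 23.
For P < $23 the firm produces nothing.

$23 per unit, at q = 7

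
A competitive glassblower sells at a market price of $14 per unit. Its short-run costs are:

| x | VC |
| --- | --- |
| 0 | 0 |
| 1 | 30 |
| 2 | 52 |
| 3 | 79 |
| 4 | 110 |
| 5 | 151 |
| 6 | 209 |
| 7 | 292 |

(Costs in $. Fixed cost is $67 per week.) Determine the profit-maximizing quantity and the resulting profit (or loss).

x = 0 (shut down); profit = -$67

Compute π = P·x − TC at each output: x=0: -67; x=1: -83; x=2: -91; x=3: -104; x=4: -121; x=5: -148; x=6: -192; x=7: -261.
Profit is highest at x = 0. Equivalently, the lowest AVC in the table is 52/2 ≈ $26 at x = 2, and P = $14 falls below it — price never covers variable cost, so the firm shuts down and loses only its fixed cost.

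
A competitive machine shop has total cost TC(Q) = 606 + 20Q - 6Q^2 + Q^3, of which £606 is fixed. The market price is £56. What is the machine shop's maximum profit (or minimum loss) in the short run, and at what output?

Profit = -£390 at Q = 6

AVC = 20 - 6Q + Q^2; min AVC = £11 at Q = 3. Since P = £56 ≥ min AVC, the firm produces.
MC = 20 - 12Q + 3Q^2. Setting P = MC and taking the root on the rising branch gives Q* = 6.
TR = 56·6 = 336. TC = 606 + 120 = 726. Profit = 336 − 726 = -£390.
By producing, the firm covers all variable cost plus £216 of fixed cost; shutting down would lose the full £606.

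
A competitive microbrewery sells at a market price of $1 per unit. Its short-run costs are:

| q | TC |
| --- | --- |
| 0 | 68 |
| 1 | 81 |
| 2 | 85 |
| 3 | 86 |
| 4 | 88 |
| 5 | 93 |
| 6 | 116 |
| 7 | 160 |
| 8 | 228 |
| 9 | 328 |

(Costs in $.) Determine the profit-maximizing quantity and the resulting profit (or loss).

q = 0 (shut down); profit = -$68

Compute π = P·q − TC at each output: q=0: -68; q=1: -80; q=2: -83; q=3: -83; q=4: -84; q=5: -88; q=6: -110; q=7: -153; q=8: -220; q=9: -319.
Profit is highest at q = 0. Equivalently, the lowest AVC in the table is 20/4 ≈ $5 at q = 4, and P = $1 falls below it — price never covers variable cost, so the firm shuts down and loses only its fixed cost.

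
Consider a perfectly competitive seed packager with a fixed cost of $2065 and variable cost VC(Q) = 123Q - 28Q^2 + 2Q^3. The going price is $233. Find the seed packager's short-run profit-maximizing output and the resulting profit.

AVC = 123 - 28Q + 2Q^2; min AVC = $25 at Q = 7. Since P = $233 ≥ min AVC, the firm produces.
With MC = 123 - 56Q + 6Q^2, P = MC on the upward-sloping part at Q* = 11.
TR = 233·11 = 2563. TC = 2065 + 627 = 2692. Profit = 2563 − 2692 = -$129.
By producing, the firm covers all variable cost plus $1936 of fixed cost; shutting down would lose the full $2065.

Profit = -$129 at Q = 11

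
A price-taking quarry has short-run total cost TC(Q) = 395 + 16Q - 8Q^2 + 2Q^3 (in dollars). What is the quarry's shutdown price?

The shutdown price is the minimum of AVC. VC = 16Q - 8Q^2 + 2Q^3, so AVC = 16 - 8Q + 2Q^2.
At the minimum of AVC, MC = AVC. MC = 16 - 16Q + 6Q^2; setting MC = AVC gives 4Q^2 - 8Q = 0, so Q = 2. min AVC = 8.
The firm shuts down for any P below $8.

$8 per unit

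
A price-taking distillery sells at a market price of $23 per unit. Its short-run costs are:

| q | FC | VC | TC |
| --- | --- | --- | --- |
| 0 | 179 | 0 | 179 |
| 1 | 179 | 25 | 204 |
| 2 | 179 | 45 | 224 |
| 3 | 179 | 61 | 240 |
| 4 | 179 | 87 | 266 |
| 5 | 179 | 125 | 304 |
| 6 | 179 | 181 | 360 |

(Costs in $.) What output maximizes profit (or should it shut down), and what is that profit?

Compute π = P·q − TC at each output: q=0: -179; q=1: -181; q=2: -178; q=3: -171; q=4: -174; q=5: -189; q=6: -222.
Profit is maximized at q = 3. AVC there is 61/3 = $20.33 ≤ P, so producing beats shutting down (which would give -$179).

q = 3; profit = -$171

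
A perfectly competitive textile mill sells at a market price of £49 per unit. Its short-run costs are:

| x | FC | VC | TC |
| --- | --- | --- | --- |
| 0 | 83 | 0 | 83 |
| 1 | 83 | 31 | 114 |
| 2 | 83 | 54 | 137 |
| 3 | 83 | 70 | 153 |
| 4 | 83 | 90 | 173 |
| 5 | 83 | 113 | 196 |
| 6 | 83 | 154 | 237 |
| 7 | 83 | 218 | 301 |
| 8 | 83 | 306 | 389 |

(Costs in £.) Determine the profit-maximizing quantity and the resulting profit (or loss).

x = 6; profit = £57

Compute π = P·x − TC at each output: x=0: -83; x=1: -65; x=2: -39; x=3: -6; x=4: 23; x=5: 49; x=6: 57; x=7: 42; x=8: 3.
Profit is maximized at x = 6. AVC there is 154/6 = £25.67 ≤ P, so producing beats shutting down (which would give -£83).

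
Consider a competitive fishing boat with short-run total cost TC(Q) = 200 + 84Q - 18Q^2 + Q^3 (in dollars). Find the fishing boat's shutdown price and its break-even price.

Shutdown price = min AVC. AVC = 84 - 18Q + Q^2, with vertex at Q = 9 and minimum $3.
ATC = 200/Q + 84 - 18Q + Q^2. Setting dATC/dQ = −200/Q^2 − 18 + 2Q = 0 gives Q = 10 (since 2·10^3 − 18·10^2 = 200).
min ATC = 200/10 + 84 − 18·10 + 10^2 = $24. That is the break-even price.
For $3 ≤ P < $24 the firm produces at a loss; below $3 it shuts down.

Shutdown price = $3; break-even price = $24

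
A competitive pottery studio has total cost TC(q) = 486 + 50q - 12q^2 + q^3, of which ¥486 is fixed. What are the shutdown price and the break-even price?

Shutdown price = ¥14; break-even price = ¥77

AVC = 50 - 12q + q^2; minimized at q = 6, giving min AVC = ¥14. That is the shutdown price.
ATC = 486/q + 50 - 12q + q^2. Setting dATC/dq = −486/q^2 − 12 + 2q = 0 gives q = 9 (since 2·9^3 − 12·9^2 = 486).
min ATC = 486/9 + 50 − 12·9 + 9^2 = ¥77. That is the break-even price.
Between these two prices the firm operates at a loss; above ¥77 it earns a profit.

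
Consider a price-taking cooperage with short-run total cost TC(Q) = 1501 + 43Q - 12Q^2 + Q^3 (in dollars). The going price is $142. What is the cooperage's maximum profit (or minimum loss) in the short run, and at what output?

AVC = 43 - 12Q + Q^2 has its minimum $7 at Q = 6; price $142 clears that bar, so the firm operates.
MC = 43 - 24Q + 3Q^2. Setting P = MC and taking the root on the rising branch gives Q* = 11.
TR = 142·11 = 1562. TC = 1501 + 352 = 1853. Profit = 1562 − 1853 = -$291.
Shutting down would mean losing the fixed cost of $1501, so operating at a loss of $291 is better by $1210.

Profit = -$291 at Q = 11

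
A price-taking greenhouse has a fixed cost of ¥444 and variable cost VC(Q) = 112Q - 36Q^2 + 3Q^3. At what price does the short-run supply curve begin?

¥4 per unit

The shutdown price is the minimum of AVC. VC = 112Q - 36Q^2 + 3Q^3, so AVC = 112 - 36Q + 3Q^2.
At the minimum of AVC, MC = AVC. MC = 112 - 72Q + 9Q^2; setting MC = AVC gives 6Q^2 - 36Q = 0, so Q = 6. min AVC = 4.
So the shutdown price is ¥4.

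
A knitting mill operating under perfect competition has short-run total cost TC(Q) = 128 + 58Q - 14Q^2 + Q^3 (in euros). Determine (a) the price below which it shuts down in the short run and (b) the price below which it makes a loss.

Shutdown price = €9; break-even price = €26

AVC = 58 - 14Q + Q^2; minimized at Q = 7, giving min AVC = €9. That is the shutdown price.
ATC = 128/Q + 58 - 14Q + Q^2. Setting dATC/dQ = −128/Q^2 − 14 + 2Q = 0 gives Q = 8 (since 2·8^3 − 14·8^2 = 128).
min ATC = 128/8 + 58 − 14·8 + 8^2 = €26. That is the break-even price.
Between these two prices the firm operates at a loss; above €26 it earns a profit.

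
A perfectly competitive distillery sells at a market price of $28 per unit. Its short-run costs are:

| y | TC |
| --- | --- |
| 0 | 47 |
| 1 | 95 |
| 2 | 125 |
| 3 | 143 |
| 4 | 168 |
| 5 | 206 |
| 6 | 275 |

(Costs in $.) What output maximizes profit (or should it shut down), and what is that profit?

y = 0 (shut down); profit = -$47

Profit at each row (π = 28y − TC): y=0: -47; y=1: -67; y=2: -69; y=3: -59; y=4: -56; y=5: -66; y=6: -107.
Profit is highest at y = 0. Equivalently, the lowest AVC in the table is 121/4 ≈ $30.25 at y = 4, and P = $28 falls below it — price never covers variable cost, so the firm shuts down and loses only its fixed cost.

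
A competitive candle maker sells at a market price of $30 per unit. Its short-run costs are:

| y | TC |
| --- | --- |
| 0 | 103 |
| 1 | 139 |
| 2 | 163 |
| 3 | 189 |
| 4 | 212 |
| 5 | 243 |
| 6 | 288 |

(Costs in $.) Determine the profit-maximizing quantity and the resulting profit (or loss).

Compute π = P·y − TC at each output: y=0: -103; y=1: -109; y=2: -103; y=3: -99; y=4: -92; y=5: -93; y=6: -108.
Profit is maximized at y = 4. AVC there is 109/4 = $27.25 ≤ P, so producing beats shutting down (which would give -$103).

y = 4; profit = -$92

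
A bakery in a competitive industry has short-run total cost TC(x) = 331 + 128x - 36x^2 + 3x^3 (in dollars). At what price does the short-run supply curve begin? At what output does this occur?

The shutdown price is the minimum of AVC. VC = 128x - 36x^2 + 3x^3, so AVC = 128 - 36x + 3x^2.
At the minimum of AVC, MC = AVC. MC = 128 - 72x + 9x^2; setting MC = AVC gives 6x^2 - 36x = 0, so x = 6. min AVC = 20.
So the shutdown price is $20.

$20 per unit, at x = 6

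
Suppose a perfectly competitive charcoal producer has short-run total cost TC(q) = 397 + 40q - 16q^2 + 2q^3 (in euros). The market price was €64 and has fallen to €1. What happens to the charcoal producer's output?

MC = 40 - 32q + 6q^2; the shutdown threshold is min AVC = €8 (at q = 4).
At P = €64 ≥ min AVC, set P = MC on the rising branch: q = 6.
At P = €1 < min AVC = €8, price no longer covers variable cost at any output, so the firm shuts down: q = 0.

Output falls from 6 to 0 (the firm shuts down)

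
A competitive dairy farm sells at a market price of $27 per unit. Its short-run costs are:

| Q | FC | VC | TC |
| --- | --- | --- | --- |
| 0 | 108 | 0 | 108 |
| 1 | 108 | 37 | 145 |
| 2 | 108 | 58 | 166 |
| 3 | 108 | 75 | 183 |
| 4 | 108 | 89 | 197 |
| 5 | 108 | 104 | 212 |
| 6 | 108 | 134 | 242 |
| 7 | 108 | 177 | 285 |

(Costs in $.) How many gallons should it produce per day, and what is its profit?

Tabulate TR − TC: Q=0: -108; Q=1: -118; Q=2: -112; Q=3: -102; Q=4: -89; Q=5: -77; Q=6: -80; Q=7: -96.
Profit is maximized at Q = 5. AVC there is 104/5 = $20.80 ≤ P, so producing beats shutting down (which would give -$108).

Q = 5; profit = -$77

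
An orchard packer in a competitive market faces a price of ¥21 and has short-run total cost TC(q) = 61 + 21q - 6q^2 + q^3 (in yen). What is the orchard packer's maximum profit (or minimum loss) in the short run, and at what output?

Profit = -¥29 at q = 4

AVC = 21 - 6q + q^2; min AVC = ¥12 at q = 3. Since P = ¥21 ≥ min AVC, the firm produces.
With MC = 21 - 12q + 3q^2, P = MC on the upward-sloping part at q* = 4.
TR = 21·4 = 84. TC = 61 + 52 = 113. Profit = 84 − 113 = -¥29.
That loss of ¥29 beats the ¥61 the firm would lose by shutting down; producing recovers ¥32 of fixed cost.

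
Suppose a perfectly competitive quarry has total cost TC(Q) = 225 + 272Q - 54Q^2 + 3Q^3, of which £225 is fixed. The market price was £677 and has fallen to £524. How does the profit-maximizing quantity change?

AVC = 272 - 54Q + 3Q^2, minimized at Q = 9 where min AVC = £29. MC = 272 - 108Q + 9Q^2.
With P = £677 above the shutdown price, P = MC gives Q = 15.
At P = £524 ≥ min AVC, set P = MC: Q = 14. The firm stays open but cuts output.

Output falls from 15 to 14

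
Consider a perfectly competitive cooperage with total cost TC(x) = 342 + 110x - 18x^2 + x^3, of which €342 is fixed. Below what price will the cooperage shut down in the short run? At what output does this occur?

€29 per unit, at x = 9

The firm shuts down when price falls below the minimum of average variable cost. AVC = VC/x = 110 - 18x + x^2.
At the minimum of AVC, MC = AVC. MC = 110 - 36x + 3x^2; setting MC = AVC gives 2x^2 - 18x = 0, so x = 9. min AVC = 29.
The firm shuts down for any P below €29.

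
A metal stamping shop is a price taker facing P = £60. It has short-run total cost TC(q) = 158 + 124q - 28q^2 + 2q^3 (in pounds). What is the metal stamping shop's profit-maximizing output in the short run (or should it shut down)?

Variable cost is VC = 124q - 28q^2 + 2q^3, so AVC = VC/q = 124 - 28q + 2q^2 and MC = dTC/dq = 124 - 56q + 6q^2.
AVC is minimized where dAVC/dq = -28 + 4q = 0, at q = 7; min AVC = 124 - 28·7 + 2·7^2 = £26.
P = £60 exceeds min AVC = £26, so the firm stays open.
Solving P = MC: 64 - 56q + 6q^2 = 0 ⇒ q = 4/3 or 8. On the upward-sloping branch, q* = 8.
Check: AVC at q = 8 is £28 ≤ P, so revenue covers variable cost.
Profit = P·q − TC = 60·8 − 382 = £98.

Produce at q = 8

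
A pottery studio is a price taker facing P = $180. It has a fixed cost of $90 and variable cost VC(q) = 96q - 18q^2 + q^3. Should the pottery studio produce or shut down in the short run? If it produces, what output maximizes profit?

Strip out fixed cost: VC = 96q - 18q^2 + q^3. Then AVC = 96 - 18q + q^2 and MC = 96 - 36q + 3q^2.
AVC hits its minimum where MC = AVC, at q = 9, giving min AVC = 96 - 18·9 + 9^2 = $15.
Since P = $180 ≥ min AVC = $15, price covers variable cost and the firm should produce.
Solving P = MC: -84 - 36q + 3q^2 = 0 ⇒ q = -2 or 14. On the upward-sloping branch, q* = 14.
Check: AVC at q = 14 is $40 ≤ P, so revenue covers variable cost.
Profit = P·q − TC = 180·14 − 650 = $1870.

Produce at q = 14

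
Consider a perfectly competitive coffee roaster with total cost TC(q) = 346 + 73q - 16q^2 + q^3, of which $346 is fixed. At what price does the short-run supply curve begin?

Short-run supply begins at min AVC. From VC = 73q - 16q^2 + q^3, AVC = 73 - 16q + q^2.
At the minimum of AVC, MC = AVC. MC = 73 - 32q + 3q^2; setting MC = AVC gives 2q^2 - 16q = 0, so q = 8. min AVC = 9.
The firm shuts down for any P below $9.

$9 per unit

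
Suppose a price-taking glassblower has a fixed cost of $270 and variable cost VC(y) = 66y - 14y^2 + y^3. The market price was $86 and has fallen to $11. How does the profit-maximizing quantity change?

MC = 66 - 28y + 3y^2; the shutdown threshold is min AVC = $17 (at y = 7).
With P = $86 above the shutdown price, P = MC gives y = 10.
At P = $11 < min AVC = $17, price no longer covers variable cost at any output, so the firm shuts down: y = 0.

Output falls from 10 to 0 (the firm shuts down)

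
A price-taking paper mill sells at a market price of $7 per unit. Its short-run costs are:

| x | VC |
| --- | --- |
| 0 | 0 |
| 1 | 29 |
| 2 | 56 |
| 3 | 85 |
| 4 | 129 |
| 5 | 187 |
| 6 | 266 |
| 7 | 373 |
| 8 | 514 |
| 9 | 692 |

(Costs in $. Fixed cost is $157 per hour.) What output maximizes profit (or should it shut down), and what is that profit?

x = 0 (shut down); profit = -$157

Profit at each row (π = 7x − TC): x=0: -157; x=1: -179; x=2: -199; x=3: -221; x=4: -258; x=5: -309; x=6: -381; x=7: -481; x=8: -615; x=9: -786.
Profit is highest at x = 0. Equivalently, the lowest AVC in the table is 56/2 ≈ $28 at x = 2, and P = $7 falls below it — price never covers variable cost, so the firm shuts down and loses only its fixed cost.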